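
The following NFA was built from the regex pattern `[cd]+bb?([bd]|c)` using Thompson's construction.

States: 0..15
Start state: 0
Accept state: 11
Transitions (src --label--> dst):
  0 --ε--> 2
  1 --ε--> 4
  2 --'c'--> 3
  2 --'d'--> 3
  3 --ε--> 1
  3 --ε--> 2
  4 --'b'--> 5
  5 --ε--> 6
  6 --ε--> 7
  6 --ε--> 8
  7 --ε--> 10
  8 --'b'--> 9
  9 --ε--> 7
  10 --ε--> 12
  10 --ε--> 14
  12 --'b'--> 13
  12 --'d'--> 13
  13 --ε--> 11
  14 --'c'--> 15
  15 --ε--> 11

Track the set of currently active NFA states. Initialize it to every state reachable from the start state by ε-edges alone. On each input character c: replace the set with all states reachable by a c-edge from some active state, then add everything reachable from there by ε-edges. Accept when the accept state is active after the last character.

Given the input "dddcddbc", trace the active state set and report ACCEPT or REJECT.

Answer: ACCEPT

Steps:
start: ε-closure({0}) = {0,2}
'd' @ 1: {1,2,3,4}
'd' @ 2: {1,2,3,4}
'd' @ 3: {1,2,3,4}
'c' @ 4: {1,2,3,4}
'd' @ 5: {1,2,3,4}
'd' @ 6: {1,2,3,4}
'b' @ 7: {5,6,7,8,10,12,14}
'c' @ 8: {11,15}  (accept∈set)
end set {11,15} — state 11 in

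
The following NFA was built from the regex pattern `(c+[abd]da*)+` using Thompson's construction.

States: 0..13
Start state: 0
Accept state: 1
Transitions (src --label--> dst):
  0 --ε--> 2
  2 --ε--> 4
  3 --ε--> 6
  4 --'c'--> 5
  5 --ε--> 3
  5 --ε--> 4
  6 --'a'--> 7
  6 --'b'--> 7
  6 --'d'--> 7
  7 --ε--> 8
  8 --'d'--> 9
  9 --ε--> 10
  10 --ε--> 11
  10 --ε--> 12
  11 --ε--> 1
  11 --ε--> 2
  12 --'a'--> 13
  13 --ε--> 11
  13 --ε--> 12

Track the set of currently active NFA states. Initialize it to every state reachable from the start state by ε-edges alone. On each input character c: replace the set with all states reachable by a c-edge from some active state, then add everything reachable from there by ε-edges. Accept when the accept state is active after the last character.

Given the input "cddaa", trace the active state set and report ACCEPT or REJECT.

S₀ = ε-closure({0}) = {0,2,4}
'c' @ 1: {3,4,5,6}
'd' @ 2: {7,8}
'd' @ 3: {1,2,4,9,10,11,12}  [accepting]
'a' @ 4: {1,2,4,11,12,13}  [accepting]
'a' @ 5: {1,2,4,11,12,13}  [accepting]
after full input: {1,2,4,11,12,13}  (accept=1 in)

Answer: ACCEPT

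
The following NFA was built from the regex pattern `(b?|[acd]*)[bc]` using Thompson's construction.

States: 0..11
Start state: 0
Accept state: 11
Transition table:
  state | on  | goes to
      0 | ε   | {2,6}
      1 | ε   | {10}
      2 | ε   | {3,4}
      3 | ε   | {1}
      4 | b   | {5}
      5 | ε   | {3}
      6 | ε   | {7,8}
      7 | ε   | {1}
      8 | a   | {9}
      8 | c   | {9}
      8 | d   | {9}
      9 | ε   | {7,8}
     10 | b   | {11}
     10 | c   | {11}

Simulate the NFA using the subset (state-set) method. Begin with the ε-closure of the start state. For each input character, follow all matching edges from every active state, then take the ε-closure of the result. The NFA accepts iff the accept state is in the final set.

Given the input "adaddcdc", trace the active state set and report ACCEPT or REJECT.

initial (ε-close {0}): {0,1,2,3,4,6,7,8,10}
'a' @ 1: {1,7,8,9,10}
'd' @ 2: {1,7,8,9,10}
'a' @ 3: {1,7,8,9,10}
'd' @ 4: {1,7,8,9,10}
'd' @ 5: {1,7,8,9,10}
'c' @ 6: {1,7,8,9,10,11}  (accept∈set)
'd' @ 7: {1,7,8,9,10}
'c' @ 8: {1,7,8,9,10,11}  (accept∈set)
after full input: {1,7,8,9,10,11}  (accept=11 in)

Answer: ACCEPT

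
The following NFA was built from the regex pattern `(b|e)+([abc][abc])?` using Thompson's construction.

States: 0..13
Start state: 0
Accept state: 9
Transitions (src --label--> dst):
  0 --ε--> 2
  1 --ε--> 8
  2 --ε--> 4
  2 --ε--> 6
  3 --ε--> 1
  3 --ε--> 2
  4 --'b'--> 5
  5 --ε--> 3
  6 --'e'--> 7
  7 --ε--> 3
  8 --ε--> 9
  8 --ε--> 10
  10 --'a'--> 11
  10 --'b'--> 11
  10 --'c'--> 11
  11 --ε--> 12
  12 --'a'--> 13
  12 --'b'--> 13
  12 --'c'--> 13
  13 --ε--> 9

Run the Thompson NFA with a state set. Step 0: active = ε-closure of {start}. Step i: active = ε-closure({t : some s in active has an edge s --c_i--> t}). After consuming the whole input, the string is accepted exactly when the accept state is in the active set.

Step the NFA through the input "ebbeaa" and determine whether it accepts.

Answer: ACCEPT

Steps:
S₀ = ε-closure({0}) = {0,2,4,6}
'e' @ 1: {1,2,3,4,6,7,8,9,10}  ✓accept
'b' @ 2: {1,2,3,4,5,6,8,9,10,11,12}  ✓accept
'b' @ 3: {1,2,3,4,5,6,8,9,10,11,12,13}  ✓accept
'e' @ 4: {1,2,3,4,6,7,8,9,10}  ✓accept
'a' @ 5: {11,12}
'a' @ 6: {9,13}  ✓accept
after full input: {9,13}  (accept=9 in)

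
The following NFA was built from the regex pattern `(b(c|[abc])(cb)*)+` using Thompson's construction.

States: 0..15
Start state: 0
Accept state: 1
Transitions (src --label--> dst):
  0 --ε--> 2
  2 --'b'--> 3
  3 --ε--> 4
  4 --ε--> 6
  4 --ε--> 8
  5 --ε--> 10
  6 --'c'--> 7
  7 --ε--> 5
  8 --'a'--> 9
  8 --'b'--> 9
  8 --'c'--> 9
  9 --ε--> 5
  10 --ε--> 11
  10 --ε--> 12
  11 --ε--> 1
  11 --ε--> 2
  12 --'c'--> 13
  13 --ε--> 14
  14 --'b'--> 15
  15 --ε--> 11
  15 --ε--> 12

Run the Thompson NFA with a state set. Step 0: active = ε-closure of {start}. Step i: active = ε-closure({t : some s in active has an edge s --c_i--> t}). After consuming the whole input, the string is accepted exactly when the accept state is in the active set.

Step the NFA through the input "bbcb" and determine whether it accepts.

S₀ = ε-closure({0}) = {0,2}
'b' @ 1: {3,4,6,8}
'b' @ 2: {1,2,5,9,10,11,12}  [accepting]
'c' @ 3: {13,14}
'b' @ 4: {1,2,11,12,15}  [accepting]
after full input: {1,2,11,12,15}  (accept=1 in)

Answer: ACCEPT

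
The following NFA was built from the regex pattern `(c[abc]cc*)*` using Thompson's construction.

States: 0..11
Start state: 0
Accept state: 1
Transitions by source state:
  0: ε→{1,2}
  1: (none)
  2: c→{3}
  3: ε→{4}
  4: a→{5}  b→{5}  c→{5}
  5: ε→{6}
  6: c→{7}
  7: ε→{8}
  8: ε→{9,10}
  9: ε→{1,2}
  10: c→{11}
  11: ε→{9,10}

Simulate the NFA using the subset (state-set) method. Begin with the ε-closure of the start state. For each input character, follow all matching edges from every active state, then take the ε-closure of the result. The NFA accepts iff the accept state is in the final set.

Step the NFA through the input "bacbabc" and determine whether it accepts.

initial (ε-close {0}): {0,1,2}
'b' @ 1: {}  — dead — no transitions
rest 'acbabc' ignored (set empty)
final: {}; accept 1 not in set

Answer: REJECT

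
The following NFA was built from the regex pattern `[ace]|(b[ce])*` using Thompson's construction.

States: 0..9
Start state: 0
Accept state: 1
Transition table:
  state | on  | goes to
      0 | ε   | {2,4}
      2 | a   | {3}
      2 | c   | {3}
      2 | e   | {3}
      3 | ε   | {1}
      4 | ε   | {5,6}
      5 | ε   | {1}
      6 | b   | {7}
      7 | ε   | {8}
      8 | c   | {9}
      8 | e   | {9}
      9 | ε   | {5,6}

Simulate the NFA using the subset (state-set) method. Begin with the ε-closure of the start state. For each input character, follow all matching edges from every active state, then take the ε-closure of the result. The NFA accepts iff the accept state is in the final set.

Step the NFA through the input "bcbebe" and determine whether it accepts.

Answer: ACCEPT

Steps:
initial (ε-close {0}): {0,1,2,4,5,6}
'b' @ 1: {7,8}
'c' @ 2: {1,5,6,9}  (accept∈set)
'b' @ 3: {7,8}
'e' @ 4: {1,5,6,9}  (accept∈set)
'b' @ 5: {7,8}
'e' @ 6: {1,5,6,9}  (accept∈set)
final: {1,5,6,9}; accept 1 in set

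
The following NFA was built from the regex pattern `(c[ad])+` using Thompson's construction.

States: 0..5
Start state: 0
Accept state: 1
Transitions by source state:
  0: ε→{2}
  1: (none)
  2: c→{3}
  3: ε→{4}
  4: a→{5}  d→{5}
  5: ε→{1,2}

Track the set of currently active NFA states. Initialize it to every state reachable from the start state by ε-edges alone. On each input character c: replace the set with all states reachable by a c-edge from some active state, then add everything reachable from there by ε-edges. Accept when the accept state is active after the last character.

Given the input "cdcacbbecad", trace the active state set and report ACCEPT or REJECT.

initial (ε-close {0}): {0,2}
'c' @ 1: {3,4}
'd' @ 2: {1,2,5}  (accept∈set)
'c' @ 3: {3,4}
'a' @ 4: {1,2,5}  (accept∈set)
'c' @ 5: {3,4}
'b' @ 6: {}  — no active states
rest 'becad' ignored (set empty)
final: {}; accept 1 not in set

Answer: REJECT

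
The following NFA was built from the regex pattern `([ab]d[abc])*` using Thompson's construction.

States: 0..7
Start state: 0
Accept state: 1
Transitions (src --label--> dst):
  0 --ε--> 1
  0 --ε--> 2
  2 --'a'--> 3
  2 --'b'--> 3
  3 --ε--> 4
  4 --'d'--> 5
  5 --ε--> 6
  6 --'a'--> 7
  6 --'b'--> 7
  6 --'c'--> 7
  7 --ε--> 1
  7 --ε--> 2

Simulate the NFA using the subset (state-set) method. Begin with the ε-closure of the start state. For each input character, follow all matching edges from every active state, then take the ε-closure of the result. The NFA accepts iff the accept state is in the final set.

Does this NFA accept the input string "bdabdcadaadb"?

initial (ε-close {0}): {0,1,2}
'b' @ 1: {3,4}
'd' @ 2: {5,6}
'a' @ 3: {1,2,7}  ✓accept
'b' @ 4: {3,4}
'd' @ 5: {5,6}
'c' @ 6: {1,2,7}  ✓accept
'a' @ 7: {3,4}
'd' @ 8: {5,6}
'a' @ 9: {1,2,7}  ✓accept
'a' @ 10: {3,4}
'd' @ 11: {5,6}
'b' @ 12: {1,2,7}  ✓accept
end set {1,2,7} — state 1 in

Answer: ACCEPT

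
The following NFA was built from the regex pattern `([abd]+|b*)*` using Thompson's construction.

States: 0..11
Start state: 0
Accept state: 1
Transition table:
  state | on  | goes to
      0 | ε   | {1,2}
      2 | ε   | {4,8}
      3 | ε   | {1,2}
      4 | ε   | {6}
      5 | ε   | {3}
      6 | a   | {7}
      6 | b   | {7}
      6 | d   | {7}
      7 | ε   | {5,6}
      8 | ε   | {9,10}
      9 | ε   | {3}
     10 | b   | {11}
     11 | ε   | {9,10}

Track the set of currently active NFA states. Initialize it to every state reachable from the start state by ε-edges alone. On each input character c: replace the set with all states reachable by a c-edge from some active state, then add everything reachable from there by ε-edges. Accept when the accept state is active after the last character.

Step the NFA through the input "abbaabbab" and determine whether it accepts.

start: ε-closure({0}) = {0,1,2,3,4,6,8,9,10}
'a' @ 1: {1,2,3,4,5,6,7,8,9,10}  (accept∈set)
'b' @ 2: {1,2,3,4,5,6,7,8,9,10,11}  (accept∈set)
'b' @ 3: {1,2,3,4,5,6,7,8,9,10,11}  (accept∈set)
'a' @ 4: {1,2,3,4,5,6,7,8,9,10}  (accept∈set)
'a' @ 5: {1,2,3,4,5,6,7,8,9,10}  (accept∈set)
'b' @ 6: {1,2,3,4,5,6,7,8,9,10,11}  (accept∈set)
'b' @ 7: {1,2,3,4,5,6,7,8,9,10,11}  (accept∈set)
'a' @ 8: {1,2,3,4,5,6,7,8,9,10}  (accept∈set)
'b' @ 9: {1,2,3,4,5,6,7,8,9,10,11}  (accept∈set)
after full input: {1,2,3,4,5,6,7,8,9,10,11}  (accept=1 in)

Answer: ACCEPT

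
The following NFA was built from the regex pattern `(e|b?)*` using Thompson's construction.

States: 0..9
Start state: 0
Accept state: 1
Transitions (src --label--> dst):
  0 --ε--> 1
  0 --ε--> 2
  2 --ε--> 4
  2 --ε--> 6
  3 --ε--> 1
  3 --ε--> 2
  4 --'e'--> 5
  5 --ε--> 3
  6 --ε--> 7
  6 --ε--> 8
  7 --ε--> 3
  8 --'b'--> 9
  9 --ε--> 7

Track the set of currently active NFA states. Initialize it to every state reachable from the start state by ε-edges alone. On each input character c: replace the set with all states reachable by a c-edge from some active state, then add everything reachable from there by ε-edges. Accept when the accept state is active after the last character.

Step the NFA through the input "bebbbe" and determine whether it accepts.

Answer: ACCEPT

Trace:
start: ε-closure({0}) = {0,1,2,3,4,6,7,8}
'b' @ 1: {1,2,3,4,6,7,8,9}  [accepting]
'e' @ 2: {1,2,3,4,5,6,7,8}  [accepting]
'b' @ 3: {1,2,3,4,6,7,8,9}  [accepting]
'b' @ 4: {1,2,3,4,6,7,8,9}  [accepting]
'b' @ 5: {1,2,3,4,6,7,8,9}  [accepting]
'e' @ 6: {1,2,3,4,5,6,7,8}  [accepting]
end set {1,2,3,4,5,6,7,8} — state 1 in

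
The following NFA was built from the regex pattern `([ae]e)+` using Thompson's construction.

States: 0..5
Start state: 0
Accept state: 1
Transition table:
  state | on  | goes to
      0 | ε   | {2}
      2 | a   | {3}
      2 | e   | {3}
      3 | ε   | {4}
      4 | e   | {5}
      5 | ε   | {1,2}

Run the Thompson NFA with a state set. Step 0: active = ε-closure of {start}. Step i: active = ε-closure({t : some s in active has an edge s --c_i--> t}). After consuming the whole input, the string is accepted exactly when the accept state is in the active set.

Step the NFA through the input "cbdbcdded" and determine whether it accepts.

start: ε-closure({0}) = {0,2}
'c' @ 1: {}  — state set empty
rest 'bdbcdded' ignored (set empty)
end set {} — state 1 not in

Answer: REJECT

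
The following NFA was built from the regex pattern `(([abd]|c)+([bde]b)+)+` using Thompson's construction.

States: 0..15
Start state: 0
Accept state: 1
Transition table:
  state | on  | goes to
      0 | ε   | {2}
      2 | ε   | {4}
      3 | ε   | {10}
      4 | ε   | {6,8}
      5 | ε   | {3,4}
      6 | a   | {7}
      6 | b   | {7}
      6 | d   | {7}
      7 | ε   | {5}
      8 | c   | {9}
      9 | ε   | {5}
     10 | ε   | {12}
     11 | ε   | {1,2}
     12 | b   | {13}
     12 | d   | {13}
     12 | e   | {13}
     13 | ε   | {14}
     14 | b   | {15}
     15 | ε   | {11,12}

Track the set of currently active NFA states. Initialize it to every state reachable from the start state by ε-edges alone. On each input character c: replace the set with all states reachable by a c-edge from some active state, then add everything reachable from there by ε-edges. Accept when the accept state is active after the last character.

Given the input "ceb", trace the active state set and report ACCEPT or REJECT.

Answer: ACCEPT

Trace:
initial (ε-close {0}): {0,2,4,6,8}
'c' @ 1: {3,4,5,6,8,9,10,12}
'e' @ 2: {13,14}
'b' @ 3: {1,2,4,6,8,11,12,15}  ✓accept
after full input: {1,2,4,6,8,11,12,15}  (accept=1 in)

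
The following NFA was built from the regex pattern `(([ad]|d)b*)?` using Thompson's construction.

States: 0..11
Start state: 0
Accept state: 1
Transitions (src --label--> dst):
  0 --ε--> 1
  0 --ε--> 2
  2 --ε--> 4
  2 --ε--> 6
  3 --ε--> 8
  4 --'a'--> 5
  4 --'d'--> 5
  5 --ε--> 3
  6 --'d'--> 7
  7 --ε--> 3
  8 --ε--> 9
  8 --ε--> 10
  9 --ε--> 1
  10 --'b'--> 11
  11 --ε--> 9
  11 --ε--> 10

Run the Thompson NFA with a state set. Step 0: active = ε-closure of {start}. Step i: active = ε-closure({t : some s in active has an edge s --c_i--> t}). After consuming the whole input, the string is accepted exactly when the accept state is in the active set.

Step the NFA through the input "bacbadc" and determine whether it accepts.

Answer: REJECT

Trace:
start: ε-closure({0}) = {0,1,2,4,6}
'b' @ 1: {}  — dead — no transitions
rest 'acbadc' ignored (set empty)
end set {} — state 1 not in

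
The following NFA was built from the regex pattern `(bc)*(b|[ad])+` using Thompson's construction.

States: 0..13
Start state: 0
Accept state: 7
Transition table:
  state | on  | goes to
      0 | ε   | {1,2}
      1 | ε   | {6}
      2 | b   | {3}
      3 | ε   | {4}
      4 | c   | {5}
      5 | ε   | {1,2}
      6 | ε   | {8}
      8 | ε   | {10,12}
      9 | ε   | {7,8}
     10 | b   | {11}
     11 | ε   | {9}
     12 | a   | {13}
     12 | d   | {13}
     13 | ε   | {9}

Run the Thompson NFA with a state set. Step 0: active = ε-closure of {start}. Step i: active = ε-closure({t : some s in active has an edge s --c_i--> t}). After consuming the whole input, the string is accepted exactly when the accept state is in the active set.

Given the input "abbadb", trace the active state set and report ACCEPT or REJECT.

Answer: ACCEPT

Trace:
start: ε-closure({0}) = {0,1,2,6,8,10,12}
'a' @ 1: {7,8,9,10,12,13}  (accept∈set)
'b' @ 2: {7,8,9,10,11,12}  (accept∈set)
'b' @ 3: {7,8,9,10,11,12}  (accept∈set)
'a' @ 4: {7,8,9,10,12,13}  (accept∈set)
'd' @ 5: {7,8,9,10,12,13}  (accept∈set)
'b' @ 6: {7,8,9,10,11,12}  (accept∈set)
after full input: {7,8,9,10,11,12}  (accept=7 in)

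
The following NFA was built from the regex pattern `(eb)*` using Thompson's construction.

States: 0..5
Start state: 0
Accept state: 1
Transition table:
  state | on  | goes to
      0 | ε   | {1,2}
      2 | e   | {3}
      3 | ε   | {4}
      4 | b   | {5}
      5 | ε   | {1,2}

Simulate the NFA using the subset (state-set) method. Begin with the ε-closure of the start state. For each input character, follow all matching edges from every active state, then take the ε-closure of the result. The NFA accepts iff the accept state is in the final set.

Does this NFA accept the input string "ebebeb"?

Answer: ACCEPT

Steps:
S₀ = ε-closure({0}) = {0,1,2}
'e' @ 1: {3,4}
'b' @ 2: {1,2,5}  [accepting]
'e' @ 3: {3,4}
'b' @ 4: {1,2,5}  [accepting]
'e' @ 5: {3,4}
'b' @ 6: {1,2,5}  [accepting]
final: {1,2,5}; accept 1 in set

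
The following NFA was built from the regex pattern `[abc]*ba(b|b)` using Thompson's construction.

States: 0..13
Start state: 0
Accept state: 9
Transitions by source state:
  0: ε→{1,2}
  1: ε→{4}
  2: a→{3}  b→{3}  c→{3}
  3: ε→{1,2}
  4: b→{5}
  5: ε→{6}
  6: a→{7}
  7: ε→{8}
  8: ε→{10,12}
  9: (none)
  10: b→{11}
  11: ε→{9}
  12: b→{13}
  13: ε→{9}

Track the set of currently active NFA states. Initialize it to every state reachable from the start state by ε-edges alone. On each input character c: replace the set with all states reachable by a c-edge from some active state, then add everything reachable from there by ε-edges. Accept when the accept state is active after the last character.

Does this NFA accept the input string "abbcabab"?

start: ε-closure({0}) = {0,1,2,4}
'a' @ 1: {1,2,3,4}
'b' @ 2: {1,2,3,4,5,6}
'b' @ 3: {1,2,3,4,5,6}
'c' @ 4: {1,2,3,4}
'a' @ 5: {1,2,3,4}
'b' @ 6: {1,2,3,4,5,6}
'a' @ 7: {1,2,3,4,7,8,10,12}
'b' @ 8: {1,2,3,4,5,6,9,11,13}  ✓accept
after full input: {1,2,3,4,5,6,9,11,13}  (accept=9 in)

Answer: ACCEPT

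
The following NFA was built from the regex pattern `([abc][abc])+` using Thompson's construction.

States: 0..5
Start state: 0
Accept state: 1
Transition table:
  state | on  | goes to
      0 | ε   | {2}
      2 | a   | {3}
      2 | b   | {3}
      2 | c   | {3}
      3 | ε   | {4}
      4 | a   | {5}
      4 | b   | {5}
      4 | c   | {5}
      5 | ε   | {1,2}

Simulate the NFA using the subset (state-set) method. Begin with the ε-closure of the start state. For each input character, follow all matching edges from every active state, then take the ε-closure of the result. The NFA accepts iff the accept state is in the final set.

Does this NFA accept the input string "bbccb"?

start: ε-closure({0}) = {0,2}
'b' @ 1: {3,4}
'b' @ 2: {1,2,5}  (accept∈set)
'c' @ 3: {3,4}
'c' @ 4: {1,2,5}  (accept∈set)
'b' @ 5: {3,4}
final: {3,4}; accept 1 not in set

Answer: REJECT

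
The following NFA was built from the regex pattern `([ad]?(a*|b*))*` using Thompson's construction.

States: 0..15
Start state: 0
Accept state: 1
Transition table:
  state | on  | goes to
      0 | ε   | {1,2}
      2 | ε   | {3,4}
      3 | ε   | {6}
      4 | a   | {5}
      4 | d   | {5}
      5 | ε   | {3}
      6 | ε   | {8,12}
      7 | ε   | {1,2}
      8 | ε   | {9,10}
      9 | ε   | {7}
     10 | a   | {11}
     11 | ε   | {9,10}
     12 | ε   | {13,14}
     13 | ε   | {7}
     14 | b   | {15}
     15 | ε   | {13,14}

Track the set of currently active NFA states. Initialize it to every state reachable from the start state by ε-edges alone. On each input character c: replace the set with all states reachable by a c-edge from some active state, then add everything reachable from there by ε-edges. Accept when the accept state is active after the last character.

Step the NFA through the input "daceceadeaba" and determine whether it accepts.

Answer: REJECT

Derivation:
initial (ε-close {0}): {0,1,2,3,4,6,7,8,9,10,12,13,14}
'd' @ 1: {1,2,3,4,5,6,7,8,9,10,12,13,14}  (accept∈set)
'a' @ 2: {1,2,3,4,5,6,7,8,9,10,11,12,13,14}  (accept∈set)
'c' @ 3: {}  — no active states
rest 'eceadeaba' ignored (set empty)
end set {} — state 1 not in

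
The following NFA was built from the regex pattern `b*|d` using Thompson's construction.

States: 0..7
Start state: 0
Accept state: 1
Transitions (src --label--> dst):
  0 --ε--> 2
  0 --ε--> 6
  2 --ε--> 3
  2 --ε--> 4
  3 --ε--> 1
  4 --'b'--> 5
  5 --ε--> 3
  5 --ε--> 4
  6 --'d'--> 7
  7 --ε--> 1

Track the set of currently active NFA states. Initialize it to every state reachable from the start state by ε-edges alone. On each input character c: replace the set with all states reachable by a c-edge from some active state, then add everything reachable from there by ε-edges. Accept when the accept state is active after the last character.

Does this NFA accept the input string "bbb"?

start: ε-closure({0}) = {0,1,2,3,4,6}
'b' @ 1: {1,3,4,5}  [accepting]
'b' @ 2: {1,3,4,5}  [accepting]
'b' @ 3: {1,3,4,5}  [accepting]
final: {1,3,4,5}; accept 1 in set

Answer: ACCEPT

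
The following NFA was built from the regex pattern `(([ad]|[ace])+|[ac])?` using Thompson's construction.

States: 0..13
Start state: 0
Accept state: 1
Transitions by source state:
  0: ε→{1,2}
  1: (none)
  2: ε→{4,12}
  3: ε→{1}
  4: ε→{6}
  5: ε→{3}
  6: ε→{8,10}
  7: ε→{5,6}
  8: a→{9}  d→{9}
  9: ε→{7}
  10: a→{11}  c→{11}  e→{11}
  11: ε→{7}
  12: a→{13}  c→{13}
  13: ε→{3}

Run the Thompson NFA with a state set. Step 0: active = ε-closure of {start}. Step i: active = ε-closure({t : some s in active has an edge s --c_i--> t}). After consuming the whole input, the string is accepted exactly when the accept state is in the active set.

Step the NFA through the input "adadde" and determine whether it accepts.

S₀ = ε-closure({0}) = {0,1,2,4,6,8,10,12}
'a' @ 1: {1,3,5,6,7,8,9,10,11,13}  [accepting]
'd' @ 2: {1,3,5,6,7,8,9,10}  [accepting]
'a' @ 3: {1,3,5,6,7,8,9,10,11}  [accepting]
'd' @ 4: {1,3,5,6,7,8,9,10}  [accepting]
'd' @ 5: {1,3,5,6,7,8,9,10}  [accepting]
'e' @ 6: {1,3,5,6,7,8,10,11}  [accepting]
after full input: {1,3,5,6,7,8,10,11}  (accept=1 in)

Answer: ACCEPT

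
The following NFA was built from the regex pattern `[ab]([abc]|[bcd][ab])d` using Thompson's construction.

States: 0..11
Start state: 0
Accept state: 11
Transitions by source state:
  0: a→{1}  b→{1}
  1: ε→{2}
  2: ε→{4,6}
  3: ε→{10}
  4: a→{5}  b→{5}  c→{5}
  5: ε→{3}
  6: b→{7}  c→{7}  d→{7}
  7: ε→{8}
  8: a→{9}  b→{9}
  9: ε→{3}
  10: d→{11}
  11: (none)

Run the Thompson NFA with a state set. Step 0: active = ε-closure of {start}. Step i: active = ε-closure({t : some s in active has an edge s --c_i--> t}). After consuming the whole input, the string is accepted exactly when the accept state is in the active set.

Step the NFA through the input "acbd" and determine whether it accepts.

Answer: ACCEPT

Trace:
initial (ε-close {0}): {0}
'a' @ 1: {1,2,4,6}
'c' @ 2: {3,5,7,8,10}
'b' @ 3: {3,9,10}
'd' @ 4: {11}  (accept∈set)
end set {11} — state 11 in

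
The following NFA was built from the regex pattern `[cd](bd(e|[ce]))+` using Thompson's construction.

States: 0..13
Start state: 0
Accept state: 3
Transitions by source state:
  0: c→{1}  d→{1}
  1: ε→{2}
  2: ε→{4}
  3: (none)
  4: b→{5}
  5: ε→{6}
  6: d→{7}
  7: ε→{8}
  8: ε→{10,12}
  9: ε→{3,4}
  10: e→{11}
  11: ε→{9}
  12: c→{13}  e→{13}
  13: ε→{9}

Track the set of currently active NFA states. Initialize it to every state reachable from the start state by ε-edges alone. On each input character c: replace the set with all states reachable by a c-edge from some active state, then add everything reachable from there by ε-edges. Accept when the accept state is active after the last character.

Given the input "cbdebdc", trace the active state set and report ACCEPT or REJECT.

start: ε-closure({0}) = {0}
'c' @ 1: {1,2,4}
'b' @ 2: {5,6}
'd' @ 3: {7,8,10,12}
'e' @ 4: {3,4,9,11,13}  (accept∈set)
'b' @ 5: {5,6}
'd' @ 6: {7,8,10,12}
'c' @ 7: {3,4,9,13}  (accept∈set)
end set {3,4,9,13} — state 3 in

Answer: ACCEPT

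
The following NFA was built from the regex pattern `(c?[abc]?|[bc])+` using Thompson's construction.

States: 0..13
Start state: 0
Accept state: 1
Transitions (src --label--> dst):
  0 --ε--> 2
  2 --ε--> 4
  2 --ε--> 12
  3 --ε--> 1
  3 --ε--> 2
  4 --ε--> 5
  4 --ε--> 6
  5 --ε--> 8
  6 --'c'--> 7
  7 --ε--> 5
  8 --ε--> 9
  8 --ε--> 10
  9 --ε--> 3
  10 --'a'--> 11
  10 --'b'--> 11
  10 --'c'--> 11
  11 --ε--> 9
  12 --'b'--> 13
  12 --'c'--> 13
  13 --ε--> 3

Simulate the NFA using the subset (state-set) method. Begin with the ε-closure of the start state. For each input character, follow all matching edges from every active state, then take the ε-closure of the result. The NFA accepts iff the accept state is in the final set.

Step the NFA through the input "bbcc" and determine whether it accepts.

Answer: ACCEPT

Trace:
start: ε-closure({0}) = {0,1,2,3,4,5,6,8,9,10,12}
'b' @ 1: {1,2,3,4,5,6,8,9,10,11,12,13}  ✓accept
'b' @ 2: {1,2,3,4,5,6,8,9,10,11,12,13}  ✓accept
'c' @ 3: {1,2,3,4,5,6,7,8,9,10,11,12,13}  ✓accept
'c' @ 4: {1,2,3,4,5,6,7,8,9,10,11,12,13}  ✓accept
end set {1,2,3,4,5,6,7,8,9,10,11,12,13} — state 1 in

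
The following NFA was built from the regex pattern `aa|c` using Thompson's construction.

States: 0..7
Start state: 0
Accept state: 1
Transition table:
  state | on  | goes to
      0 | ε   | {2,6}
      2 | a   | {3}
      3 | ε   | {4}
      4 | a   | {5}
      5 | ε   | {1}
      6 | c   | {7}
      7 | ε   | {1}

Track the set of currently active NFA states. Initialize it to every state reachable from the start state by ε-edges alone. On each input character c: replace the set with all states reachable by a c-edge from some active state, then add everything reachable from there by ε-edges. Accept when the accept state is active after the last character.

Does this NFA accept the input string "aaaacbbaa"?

Answer: REJECT

Derivation:
initial (ε-close {0}): {0,2,6}
'a' @ 1: {3,4}
'a' @ 2: {1,5}  ✓accept
'a' @ 3: {}  — dead — no transitions
rest 'acbbaa' ignored (set empty)
final: {}; accept 1 not in set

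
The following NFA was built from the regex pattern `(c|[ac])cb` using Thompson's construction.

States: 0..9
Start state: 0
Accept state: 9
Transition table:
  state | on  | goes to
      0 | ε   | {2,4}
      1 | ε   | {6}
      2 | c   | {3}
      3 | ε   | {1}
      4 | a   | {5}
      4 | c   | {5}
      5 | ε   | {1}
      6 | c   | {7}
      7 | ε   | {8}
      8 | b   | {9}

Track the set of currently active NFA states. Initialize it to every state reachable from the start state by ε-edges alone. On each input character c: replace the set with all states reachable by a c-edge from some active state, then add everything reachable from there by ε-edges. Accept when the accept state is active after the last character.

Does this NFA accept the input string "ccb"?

S₀ = ε-closure({0}) = {0,2,4}
'c' @ 1: {1,3,5,6}
'c' @ 2: {7,8}
'b' @ 3: {9}  (accept∈set)
after full input: {9}  (accept=9 in)

Answer: ACCEPT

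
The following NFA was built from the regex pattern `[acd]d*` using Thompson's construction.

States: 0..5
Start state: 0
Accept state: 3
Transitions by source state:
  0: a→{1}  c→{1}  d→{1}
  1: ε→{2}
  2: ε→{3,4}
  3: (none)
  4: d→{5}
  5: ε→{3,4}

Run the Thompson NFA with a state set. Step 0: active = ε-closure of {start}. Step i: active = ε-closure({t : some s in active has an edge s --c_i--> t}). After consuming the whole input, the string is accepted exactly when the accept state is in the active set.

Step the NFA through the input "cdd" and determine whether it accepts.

Answer: ACCEPT

Steps:
initial (ε-close {0}): {0}
'c' @ 1: {1,2,3,4}  (accept∈set)
'd' @ 2: {3,4,5}  (accept∈set)
'd' @ 3: {3,4,5}  (accept∈set)
end set {3,4,5} — state 3 in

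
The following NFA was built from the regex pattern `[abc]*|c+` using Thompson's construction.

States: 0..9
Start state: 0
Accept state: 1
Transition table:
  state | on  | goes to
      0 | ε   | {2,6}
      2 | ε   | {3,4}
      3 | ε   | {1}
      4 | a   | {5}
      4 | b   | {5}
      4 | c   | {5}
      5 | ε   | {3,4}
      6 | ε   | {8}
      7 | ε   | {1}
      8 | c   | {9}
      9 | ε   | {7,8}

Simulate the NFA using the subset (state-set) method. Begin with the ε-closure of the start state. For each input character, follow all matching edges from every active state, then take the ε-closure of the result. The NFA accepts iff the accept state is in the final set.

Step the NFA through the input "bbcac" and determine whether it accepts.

S₀ = ε-closure({0}) = {0,1,2,3,4,6,8}
'b' @ 1: {1,3,4,5}  [accepting]
'b' @ 2: {1,3,4,5}  [accepting]
'c' @ 3: {1,3,4,5}  [accepting]
'a' @ 4: {1,3,4,5}  [accepting]
'c' @ 5: {1,3,4,5}  [accepting]
after full input: {1,3,4,5}  (accept=1 in)

Answer: ACCEPT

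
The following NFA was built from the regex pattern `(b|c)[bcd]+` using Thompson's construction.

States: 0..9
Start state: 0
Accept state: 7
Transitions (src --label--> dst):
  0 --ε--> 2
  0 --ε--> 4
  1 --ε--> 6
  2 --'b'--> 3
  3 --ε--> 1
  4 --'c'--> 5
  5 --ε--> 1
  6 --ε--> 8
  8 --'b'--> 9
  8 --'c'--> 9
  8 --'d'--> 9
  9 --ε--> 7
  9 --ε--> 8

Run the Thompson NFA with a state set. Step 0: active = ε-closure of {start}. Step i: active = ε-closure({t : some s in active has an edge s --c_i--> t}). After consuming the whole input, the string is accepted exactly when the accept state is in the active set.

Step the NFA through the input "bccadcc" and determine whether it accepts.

Answer: REJECT

Derivation:
start: ε-closure({0}) = {0,2,4}
'b' @ 1: {1,3,6,8}
'c' @ 2: {7,8,9}  ✓accept
'c' @ 3: {7,8,9}  ✓accept
'a' @ 4: {}  — no active states
rest 'dcc' ignored (set empty)
after full input: {}  (accept=7 not in)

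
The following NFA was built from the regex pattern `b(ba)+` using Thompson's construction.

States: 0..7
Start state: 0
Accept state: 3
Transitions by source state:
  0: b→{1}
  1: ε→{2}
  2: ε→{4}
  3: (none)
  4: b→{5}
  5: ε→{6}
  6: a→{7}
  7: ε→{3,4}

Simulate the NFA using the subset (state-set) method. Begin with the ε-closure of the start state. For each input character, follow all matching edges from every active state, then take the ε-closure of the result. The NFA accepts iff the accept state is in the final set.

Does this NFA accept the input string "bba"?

Answer: ACCEPT

Steps:
initial (ε-close {0}): {0}
'b' @ 1: {1,2,4}
'b' @ 2: {5,6}
'a' @ 3: {3,4,7}  (accept∈set)
end set {3,4,7} — state 3 in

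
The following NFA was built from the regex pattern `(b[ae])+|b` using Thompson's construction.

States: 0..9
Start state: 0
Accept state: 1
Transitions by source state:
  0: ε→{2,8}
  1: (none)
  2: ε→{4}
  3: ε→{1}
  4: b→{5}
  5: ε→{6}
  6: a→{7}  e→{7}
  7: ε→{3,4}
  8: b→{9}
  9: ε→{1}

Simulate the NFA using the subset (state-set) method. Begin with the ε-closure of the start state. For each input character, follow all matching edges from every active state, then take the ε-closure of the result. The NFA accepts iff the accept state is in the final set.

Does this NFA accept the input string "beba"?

Answer: ACCEPT

Steps:
initial (ε-close {0}): {0,2,4,8}
'b' @ 1: {1,5,6,9}  (accept∈set)
'e' @ 2: {1,3,4,7}  (accept∈set)
'b' @ 3: {5,6}
'a' @ 4: {1,3,4,7}  (accept∈set)
final: {1,3,4,7}; accept 1 in set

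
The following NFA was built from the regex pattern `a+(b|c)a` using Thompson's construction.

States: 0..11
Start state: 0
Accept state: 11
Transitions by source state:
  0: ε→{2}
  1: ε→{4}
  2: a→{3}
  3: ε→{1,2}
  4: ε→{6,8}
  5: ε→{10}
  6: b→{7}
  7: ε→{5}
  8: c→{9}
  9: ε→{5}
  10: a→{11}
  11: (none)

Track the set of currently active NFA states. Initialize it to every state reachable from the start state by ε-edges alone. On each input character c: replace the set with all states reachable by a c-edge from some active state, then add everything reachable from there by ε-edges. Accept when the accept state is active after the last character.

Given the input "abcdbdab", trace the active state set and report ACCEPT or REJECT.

initial (ε-close {0}): {0,2}
'a' @ 1: {1,2,3,4,6,8}
'b' @ 2: {5,7,10}
'c' @ 3: {}  — no active states
rest 'dbdab' ignored (set empty)
end set {} — state 11 not in

Answer: REJECT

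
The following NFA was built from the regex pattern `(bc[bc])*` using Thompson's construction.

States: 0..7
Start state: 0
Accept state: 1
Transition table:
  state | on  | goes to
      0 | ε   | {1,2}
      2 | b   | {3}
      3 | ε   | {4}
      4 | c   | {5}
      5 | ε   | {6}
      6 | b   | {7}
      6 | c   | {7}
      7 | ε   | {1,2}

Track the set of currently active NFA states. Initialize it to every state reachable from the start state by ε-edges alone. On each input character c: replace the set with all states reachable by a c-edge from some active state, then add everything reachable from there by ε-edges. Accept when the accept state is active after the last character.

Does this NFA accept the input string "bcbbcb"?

Answer: ACCEPT

Derivation:
initial (ε-close {0}): {0,1,2}
'b' @ 1: {3,4}
'c' @ 2: {5,6}
'b' @ 3: {1,2,7}  (accept∈set)
'b' @ 4: {3,4}
'c' @ 5: {5,6}
'b' @ 6: {1,2,7}  (accept∈set)
after full input: {1,2,7}  (accept=1 in)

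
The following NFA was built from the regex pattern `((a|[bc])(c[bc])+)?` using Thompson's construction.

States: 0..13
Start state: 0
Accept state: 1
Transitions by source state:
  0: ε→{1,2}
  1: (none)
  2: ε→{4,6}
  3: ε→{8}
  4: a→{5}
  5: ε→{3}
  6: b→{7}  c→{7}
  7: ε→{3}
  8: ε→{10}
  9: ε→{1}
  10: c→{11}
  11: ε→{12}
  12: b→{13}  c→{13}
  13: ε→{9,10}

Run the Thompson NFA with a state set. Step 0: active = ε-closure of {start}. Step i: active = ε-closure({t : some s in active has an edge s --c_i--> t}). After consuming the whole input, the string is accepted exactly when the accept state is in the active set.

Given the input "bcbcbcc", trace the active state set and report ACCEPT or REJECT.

start: ε-closure({0}) = {0,1,2,4,6}
'b' @ 1: {3,7,8,10}
'c' @ 2: {11,12}
'b' @ 3: {1,9,10,13}  (accept∈set)
'c' @ 4: {11,12}
'b' @ 5: {1,9,10,13}  (accept∈set)
'c' @ 6: {11,12}
'c' @ 7: {1,9,10,13}  (accept∈set)
end set {1,9,10,13} — state 1 in

Answer: ACCEPT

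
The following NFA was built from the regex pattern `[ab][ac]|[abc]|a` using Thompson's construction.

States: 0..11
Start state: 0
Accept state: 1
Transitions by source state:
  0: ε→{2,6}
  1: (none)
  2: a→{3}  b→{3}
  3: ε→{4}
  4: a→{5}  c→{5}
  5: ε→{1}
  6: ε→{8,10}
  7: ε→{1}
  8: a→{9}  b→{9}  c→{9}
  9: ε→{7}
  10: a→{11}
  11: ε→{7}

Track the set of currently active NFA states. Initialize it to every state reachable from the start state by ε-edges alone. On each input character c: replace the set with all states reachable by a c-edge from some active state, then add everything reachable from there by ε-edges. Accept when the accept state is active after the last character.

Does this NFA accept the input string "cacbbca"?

start: ε-closure({0}) = {0,2,6,8,10}
'c' @ 1: {1,7,9}  [accepting]
'a' @ 2: {}  — dead — no transitions
rest 'cbbca' ignored (set empty)
end set {} — state 1 not in

Answer: REJECT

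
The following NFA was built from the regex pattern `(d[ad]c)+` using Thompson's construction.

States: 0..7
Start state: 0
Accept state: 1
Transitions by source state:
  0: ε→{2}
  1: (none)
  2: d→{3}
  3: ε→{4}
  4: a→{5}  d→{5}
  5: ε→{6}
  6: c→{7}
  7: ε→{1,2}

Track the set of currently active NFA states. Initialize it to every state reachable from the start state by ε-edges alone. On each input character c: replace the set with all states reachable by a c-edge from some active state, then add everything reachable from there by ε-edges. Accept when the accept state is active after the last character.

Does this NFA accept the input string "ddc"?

initial (ε-close {0}): {0,2}
'd' @ 1: {3,4}
'd' @ 2: {5,6}
'c' @ 3: {1,2,7}  ✓accept
after full input: {1,2,7}  (accept=1 in)

Answer: ACCEPT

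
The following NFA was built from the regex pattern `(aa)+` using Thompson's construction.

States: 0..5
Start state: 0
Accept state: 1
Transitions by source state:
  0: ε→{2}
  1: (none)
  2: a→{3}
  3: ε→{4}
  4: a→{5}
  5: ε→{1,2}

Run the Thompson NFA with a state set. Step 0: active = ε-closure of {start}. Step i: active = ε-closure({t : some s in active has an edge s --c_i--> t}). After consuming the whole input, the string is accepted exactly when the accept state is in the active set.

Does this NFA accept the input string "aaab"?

Answer: REJECT

Derivation:
start: ε-closure({0}) = {0,2}
'a' @ 1: {3,4}
'a' @ 2: {1,2,5}  ✓accept
'a' @ 3: {3,4}
'b' @ 4: {}  — no active states
after full input: {}  (accept=1 not in)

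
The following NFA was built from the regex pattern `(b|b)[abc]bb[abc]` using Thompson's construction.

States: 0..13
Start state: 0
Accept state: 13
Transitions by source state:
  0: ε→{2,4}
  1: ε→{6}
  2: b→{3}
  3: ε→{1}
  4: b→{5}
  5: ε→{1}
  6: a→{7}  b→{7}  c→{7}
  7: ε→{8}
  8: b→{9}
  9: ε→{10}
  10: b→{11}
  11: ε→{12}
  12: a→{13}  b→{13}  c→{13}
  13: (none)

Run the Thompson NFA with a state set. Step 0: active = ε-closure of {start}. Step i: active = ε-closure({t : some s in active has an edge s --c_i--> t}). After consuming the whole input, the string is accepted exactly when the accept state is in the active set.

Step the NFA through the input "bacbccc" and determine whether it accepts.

initial (ε-close {0}): {0,2,4}
'b' @ 1: {1,3,5,6}
'a' @ 2: {7,8}
'c' @ 3: {}  — dead — no transitions
rest 'bccc' ignored (set empty)
final: {}; accept 13 not in set

Answer: REJECT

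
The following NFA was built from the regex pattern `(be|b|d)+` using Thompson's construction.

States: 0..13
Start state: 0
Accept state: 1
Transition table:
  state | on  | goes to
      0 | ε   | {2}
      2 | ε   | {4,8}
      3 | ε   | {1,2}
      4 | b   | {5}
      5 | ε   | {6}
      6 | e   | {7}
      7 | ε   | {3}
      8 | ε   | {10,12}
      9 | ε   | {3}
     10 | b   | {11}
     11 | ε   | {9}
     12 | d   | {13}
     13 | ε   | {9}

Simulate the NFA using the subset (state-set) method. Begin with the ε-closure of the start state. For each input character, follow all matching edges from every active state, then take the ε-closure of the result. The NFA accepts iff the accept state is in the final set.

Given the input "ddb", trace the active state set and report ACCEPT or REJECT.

initial (ε-close {0}): {0,2,4,8,10,12}
'd' @ 1: {1,2,3,4,8,9,10,12,13}  [accepting]
'd' @ 2: {1,2,3,4,8,9,10,12,13}  [accepting]
'b' @ 3: {1,2,3,4,5,6,8,9,10,11,12}  [accepting]
after full input: {1,2,3,4,5,6,8,9,10,11,12}  (accept=1 in)

Answer: ACCEPT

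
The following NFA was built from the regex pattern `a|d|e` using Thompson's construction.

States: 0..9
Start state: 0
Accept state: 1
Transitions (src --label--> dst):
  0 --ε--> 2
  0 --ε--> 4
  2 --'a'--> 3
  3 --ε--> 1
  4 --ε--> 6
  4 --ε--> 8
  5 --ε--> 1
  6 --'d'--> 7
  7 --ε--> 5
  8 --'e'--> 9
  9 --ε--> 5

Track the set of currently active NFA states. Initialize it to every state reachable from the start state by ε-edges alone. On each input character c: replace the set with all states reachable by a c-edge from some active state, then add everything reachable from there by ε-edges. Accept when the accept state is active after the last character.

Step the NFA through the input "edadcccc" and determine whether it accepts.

initial (ε-close {0}): {0,2,4,6,8}
'e' @ 1: {1,5,9}  (accept∈set)
'd' @ 2: {}  — state set empty
rest 'adcccc' ignored (set empty)
after full input: {}  (accept=1 not in)

Answer: REJECT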